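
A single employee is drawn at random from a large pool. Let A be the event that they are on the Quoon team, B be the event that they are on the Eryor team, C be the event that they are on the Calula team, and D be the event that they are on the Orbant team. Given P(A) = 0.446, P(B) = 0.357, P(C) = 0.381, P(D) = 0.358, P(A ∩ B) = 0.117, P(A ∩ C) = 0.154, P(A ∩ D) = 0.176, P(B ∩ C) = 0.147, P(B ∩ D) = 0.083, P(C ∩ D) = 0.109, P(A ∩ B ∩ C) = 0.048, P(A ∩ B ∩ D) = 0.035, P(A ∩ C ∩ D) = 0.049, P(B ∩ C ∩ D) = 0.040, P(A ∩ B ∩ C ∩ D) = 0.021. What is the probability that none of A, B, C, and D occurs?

0.093

Inclusion–exclusion gives
P(A ∪ B ∪ C ∪ D) = 0.446 + 0.357 + 0.381 + 0.358 − 0.117 − 0.154 − 0.176 − 0.147 − 0.083 − 0.109 + 0.048 + 0.035 + 0.049 + 0.040 − 0.021 = 0.907
P(none) = 1 − 0.907 = 0.093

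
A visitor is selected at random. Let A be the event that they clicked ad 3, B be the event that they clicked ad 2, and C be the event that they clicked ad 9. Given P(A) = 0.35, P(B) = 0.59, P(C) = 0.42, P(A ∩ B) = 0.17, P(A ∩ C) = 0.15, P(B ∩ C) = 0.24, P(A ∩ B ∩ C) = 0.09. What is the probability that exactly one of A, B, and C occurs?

P(exactly one) = 0.35 + 0.59 + 0.42 − 2·0.17 − 2·0.15 − 2·0.24 + 3·0.09 = 0.51

0.51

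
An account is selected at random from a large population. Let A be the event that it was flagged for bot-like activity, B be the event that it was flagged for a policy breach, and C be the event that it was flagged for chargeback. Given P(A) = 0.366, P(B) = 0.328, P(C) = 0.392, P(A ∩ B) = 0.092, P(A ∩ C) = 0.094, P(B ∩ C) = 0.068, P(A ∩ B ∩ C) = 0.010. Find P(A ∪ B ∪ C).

0.842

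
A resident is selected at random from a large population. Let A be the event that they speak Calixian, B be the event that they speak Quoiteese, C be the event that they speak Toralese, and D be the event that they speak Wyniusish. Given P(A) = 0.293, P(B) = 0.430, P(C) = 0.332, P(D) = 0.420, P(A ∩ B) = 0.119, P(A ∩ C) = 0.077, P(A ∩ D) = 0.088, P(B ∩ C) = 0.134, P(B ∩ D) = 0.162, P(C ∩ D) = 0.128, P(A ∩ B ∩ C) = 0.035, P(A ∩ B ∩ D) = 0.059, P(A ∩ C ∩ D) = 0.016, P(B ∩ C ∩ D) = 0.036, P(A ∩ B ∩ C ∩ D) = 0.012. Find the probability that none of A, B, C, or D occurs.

Apply inclusion-exclusion:
P(A ∪ B ∪ C ∪ D) = 0.293 + 0.430 + 0.332 + 0.420 − 0.119 − 0.077 − 0.088 − 0.134 − 0.162 − 0.128 + 0.035 + 0.059 + 0.016 + 0.036 − 0.012 = 0.901
P(none) = 1 − 0.901 = 0.099

0.099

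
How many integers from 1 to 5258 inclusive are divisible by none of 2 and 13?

2427

floor(5258/2) + floor(5258/13) − floor(5258/26) = 2629 + 404 − 202 = 2831
5258 − 2831 = 2427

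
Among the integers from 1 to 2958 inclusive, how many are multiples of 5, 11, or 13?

972

Apply inclusion-exclusion:
591 + 268 + 227 − 53 − 45 − 20 + 4 = 972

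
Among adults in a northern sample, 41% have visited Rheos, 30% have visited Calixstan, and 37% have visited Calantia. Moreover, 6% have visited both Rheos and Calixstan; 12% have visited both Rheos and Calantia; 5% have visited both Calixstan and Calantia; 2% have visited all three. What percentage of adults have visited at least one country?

87%

P(union) = 41 + 30 + 37 − 6 − 12 − 5 + 2 = 87%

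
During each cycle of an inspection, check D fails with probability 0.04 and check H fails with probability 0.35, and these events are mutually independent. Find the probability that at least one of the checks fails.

P(none) = (1 − 0.04) × (1 − 0.35) = 0.96 × 0.65 = 0.624
P(at least one) = 1 − 0.624 = 0.376

0.376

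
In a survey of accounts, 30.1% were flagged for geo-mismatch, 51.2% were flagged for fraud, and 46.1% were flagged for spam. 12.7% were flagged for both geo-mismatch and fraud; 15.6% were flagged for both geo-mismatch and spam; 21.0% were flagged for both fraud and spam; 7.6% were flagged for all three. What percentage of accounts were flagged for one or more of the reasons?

Inclusion–exclusion gives
P(≥1) = 30.1 + 51.2 + 46.1 − 12.7 − 15.6 − 21.0 + 7.6 = 85.7%

85.7%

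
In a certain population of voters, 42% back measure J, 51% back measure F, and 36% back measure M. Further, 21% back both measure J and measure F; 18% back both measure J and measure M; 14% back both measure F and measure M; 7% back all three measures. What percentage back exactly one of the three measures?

44%

By inclusion–exclusion (exactly-one form):
P(exactly one) = 42 + 51 + 36 − 2·21 − 2·18 − 2·14 + 3·7 = 44%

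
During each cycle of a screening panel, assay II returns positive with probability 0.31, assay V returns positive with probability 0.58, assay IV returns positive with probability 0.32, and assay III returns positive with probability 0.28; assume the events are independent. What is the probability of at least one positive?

0.85811392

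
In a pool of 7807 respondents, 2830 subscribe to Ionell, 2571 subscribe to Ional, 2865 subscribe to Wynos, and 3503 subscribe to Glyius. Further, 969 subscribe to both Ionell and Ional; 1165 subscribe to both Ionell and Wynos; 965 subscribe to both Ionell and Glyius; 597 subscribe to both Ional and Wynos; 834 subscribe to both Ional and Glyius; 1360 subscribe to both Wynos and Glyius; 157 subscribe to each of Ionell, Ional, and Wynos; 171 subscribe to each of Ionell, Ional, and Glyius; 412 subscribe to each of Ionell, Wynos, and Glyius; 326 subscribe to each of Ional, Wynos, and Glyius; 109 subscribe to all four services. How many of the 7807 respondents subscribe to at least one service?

6836

|union| = 2830 + 2571 + 2865 + 3503 − 969 − 1165 − 965 − 597 − 834 − 1360 + 157 + 171 + 412 + 326 − 109 = 6836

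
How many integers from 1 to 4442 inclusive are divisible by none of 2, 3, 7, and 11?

Using inclusion–exclusion:
⌊4442/2⌋ + ⌊4442/3⌋ + ⌊4442/7⌋ + ⌊4442/11⌋ − ⌊4442/6⌋ − ⌊4442/14⌋ − ⌊4442/22⌋ − ⌊4442/21⌋ − ⌊4442/33⌋ − ⌊4442/77⌋ + ⌊4442/42⌋ + ⌊4442/66⌋ + ⌊4442/154⌋ + ⌊4442/231⌋ − ⌊4442/462⌋ = 2221 + 1480 + 634 + 403 − 740 − 317 − 201 − 211 − 134 − 57 + 105 + 67 + 28 + 19 − 9 = 3288
4442 − 3288 = 1154

1154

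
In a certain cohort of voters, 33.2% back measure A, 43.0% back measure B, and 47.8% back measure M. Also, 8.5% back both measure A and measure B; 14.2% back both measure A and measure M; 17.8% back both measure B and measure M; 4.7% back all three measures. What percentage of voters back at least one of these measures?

Inclusion–exclusion gives
P(≥1) = 33.2 + 43.0 + 47.8 − 8.5 − 14.2 − 17.8 + 4.7 = 88.2%

88.2%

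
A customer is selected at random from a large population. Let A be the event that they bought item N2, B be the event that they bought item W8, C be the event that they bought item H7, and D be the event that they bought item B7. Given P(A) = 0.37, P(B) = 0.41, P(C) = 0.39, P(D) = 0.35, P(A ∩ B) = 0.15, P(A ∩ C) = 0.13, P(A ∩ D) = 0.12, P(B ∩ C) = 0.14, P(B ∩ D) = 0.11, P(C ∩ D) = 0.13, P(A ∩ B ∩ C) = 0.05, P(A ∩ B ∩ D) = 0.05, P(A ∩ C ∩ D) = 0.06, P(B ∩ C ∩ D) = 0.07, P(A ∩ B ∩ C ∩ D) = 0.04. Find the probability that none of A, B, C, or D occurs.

Using inclusion–exclusion:
P(A ∪ B ∪ C ∪ D) = 0.37 + 0.41 + 0.39 + 0.35 − 0.15 − 0.13 − 0.12 − 0.14 − 0.11 − 0.13 + 0.05 + 0.05 + 0.06 + 0.07 − 0.04 = 0.93
P(none) = 1 − 0.93 = 0.07

0.07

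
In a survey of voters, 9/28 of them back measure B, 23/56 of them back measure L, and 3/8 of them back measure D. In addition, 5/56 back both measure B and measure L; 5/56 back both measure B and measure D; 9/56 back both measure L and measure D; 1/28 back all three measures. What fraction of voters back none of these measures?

P(at least one) = 9/28 + 23/56 + 3/8 − 5/56 − 5/56 − 9/56 + 1/28 = 45/56
P(none) = 1 − 45/56 = 11/56

11/56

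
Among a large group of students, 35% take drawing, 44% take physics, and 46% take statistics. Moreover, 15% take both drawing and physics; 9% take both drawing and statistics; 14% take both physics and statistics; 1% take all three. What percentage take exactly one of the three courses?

P(exactly one) = 35 + 44 + 46 − 2·15 − 2·9 − 2·14 + 3·1 = 52%

52%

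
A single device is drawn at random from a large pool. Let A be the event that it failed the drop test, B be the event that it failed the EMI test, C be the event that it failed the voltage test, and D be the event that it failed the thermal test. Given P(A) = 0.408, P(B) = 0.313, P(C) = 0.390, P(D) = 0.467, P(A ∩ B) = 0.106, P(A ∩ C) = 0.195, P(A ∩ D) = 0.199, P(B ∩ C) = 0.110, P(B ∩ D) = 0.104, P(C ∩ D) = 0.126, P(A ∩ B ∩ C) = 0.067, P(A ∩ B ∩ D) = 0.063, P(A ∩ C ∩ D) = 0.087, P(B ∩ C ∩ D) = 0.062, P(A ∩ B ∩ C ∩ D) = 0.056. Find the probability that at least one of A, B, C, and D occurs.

0.961

Inclusion–exclusion gives
P(A ∪ B ∪ C ∪ D) = 0.408 + 0.313 + 0.390 + 0.467 − 0.106 − 0.195 − 0.199 − 0.110 − 0.104 − 0.126 + 0.067 + 0.063 + 0.087 + 0.062 − 0.056 = 0.961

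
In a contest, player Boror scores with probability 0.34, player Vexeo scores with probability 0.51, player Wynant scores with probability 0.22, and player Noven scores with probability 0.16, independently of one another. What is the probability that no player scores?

Since the events are independent, P(none) is the product of the individual non-occurrence probabilities.
P(none) = (1 − 0.34) × (1 − 0.51) × (1 − 0.22) × (1 − 0.16) = 0.66 × 0.49 × 0.78 × 0.84 = 0.21189168

0.21189168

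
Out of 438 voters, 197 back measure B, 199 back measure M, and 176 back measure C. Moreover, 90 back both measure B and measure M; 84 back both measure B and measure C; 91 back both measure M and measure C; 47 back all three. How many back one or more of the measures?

354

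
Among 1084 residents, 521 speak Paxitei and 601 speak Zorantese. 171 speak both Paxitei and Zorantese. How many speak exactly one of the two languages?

Using the inclusion–exclusion count for exactly one event:
N(exactly one) = 521 + 601 − 2·171 = 780

780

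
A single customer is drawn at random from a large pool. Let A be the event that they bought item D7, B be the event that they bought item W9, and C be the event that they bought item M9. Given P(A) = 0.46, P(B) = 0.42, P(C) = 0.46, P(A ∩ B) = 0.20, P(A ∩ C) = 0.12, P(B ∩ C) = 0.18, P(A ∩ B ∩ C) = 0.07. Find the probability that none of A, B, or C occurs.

Apply inclusion-exclusion:
P(A ∪ B ∪ C) = 0.46 + 0.42 + 0.46 − 0.20 − 0.12 − 0.18 + 0.07 = 0.91
P(none) = 1 − 0.91 = 0.09

0.09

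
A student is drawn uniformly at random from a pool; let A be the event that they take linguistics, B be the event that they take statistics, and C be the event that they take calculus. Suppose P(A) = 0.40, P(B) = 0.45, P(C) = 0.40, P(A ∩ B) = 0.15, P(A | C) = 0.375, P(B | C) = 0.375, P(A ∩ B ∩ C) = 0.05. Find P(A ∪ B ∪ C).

0.85

P(A ∩ C) = P(C)·P(A|C) = 0.40 × 0.375 = 0.15
P(B ∩ C) = P(C)·P(B|C) = 0.40 × 0.375 = 0.15
P(A ∪ B ∪ C) = 0.40 + 0.45 + 0.40 − 0.15 − 0.15 − 0.15 + 0.05 = 0.85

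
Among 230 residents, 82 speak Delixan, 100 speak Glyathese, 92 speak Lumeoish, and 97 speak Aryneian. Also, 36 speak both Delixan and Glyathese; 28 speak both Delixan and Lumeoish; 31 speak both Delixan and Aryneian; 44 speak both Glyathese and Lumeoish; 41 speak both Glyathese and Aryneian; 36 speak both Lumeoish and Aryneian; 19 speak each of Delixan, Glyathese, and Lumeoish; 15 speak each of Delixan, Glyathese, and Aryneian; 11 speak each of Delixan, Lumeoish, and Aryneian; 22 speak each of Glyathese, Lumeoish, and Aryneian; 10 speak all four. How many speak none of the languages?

18

Inclusion–exclusion gives
N(≥1) = 82 + 100 + 92 + 97 − 36 − 28 − 31 − 44 − 41 − 36 + 19 + 15 + 11 + 22 − 10 = 212
None: 230 − 212 = 18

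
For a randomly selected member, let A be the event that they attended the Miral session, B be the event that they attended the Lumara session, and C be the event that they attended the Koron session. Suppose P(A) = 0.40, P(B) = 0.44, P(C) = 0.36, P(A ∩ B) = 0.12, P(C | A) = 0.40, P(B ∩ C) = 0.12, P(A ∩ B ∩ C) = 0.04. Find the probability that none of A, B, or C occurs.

0.16

P(A ∩ C) = P(A)·P(C|A) = 0.40 × 0.40 = 0.16
By inclusion–exclusion:
P(A ∪ B ∪ C) = 0.40 + 0.44 + 0.36 − 0.12 − 0.16 − 0.12 + 0.04 = 0.84
P(none) = 1 − 0.84 = 0.16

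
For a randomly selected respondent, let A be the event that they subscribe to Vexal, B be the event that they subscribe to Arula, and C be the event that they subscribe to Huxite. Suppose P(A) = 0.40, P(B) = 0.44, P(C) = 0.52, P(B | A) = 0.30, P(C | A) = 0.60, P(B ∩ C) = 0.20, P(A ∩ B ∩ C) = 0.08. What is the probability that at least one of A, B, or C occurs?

P(A ∩ B) = P(A)·P(B|A) = 0.40 × 0.30 = 0.12
P(A ∩ C) = P(A)·P(C|A) = 0.40 × 0.60 = 0.24
Apply inclusion-exclusion:
P(A ∪ B ∪ C) = 0.40 + 0.44 + 0.52 − 0.12 − 0.24 − 0.20 + 0.08 = 0.88

0.88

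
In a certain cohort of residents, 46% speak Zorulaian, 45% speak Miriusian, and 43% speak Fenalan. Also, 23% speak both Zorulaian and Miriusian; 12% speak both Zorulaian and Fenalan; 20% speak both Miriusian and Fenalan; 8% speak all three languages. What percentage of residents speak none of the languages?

By inclusion–exclusion:
P(≥1) = 46 + 45 + 43 − 23 − 12 − 20 + 8 = 87%
P(none) = 100% − 87% = 13%

13%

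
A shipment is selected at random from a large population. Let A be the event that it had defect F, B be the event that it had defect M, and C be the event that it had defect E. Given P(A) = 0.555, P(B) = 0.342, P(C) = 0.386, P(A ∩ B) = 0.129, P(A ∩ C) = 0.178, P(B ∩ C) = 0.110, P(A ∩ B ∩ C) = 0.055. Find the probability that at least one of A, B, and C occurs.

P(A ∪ B ∪ C) = 0.555 + 0.342 + 0.386 − 0.129 − 0.178 − 0.110 + 0.055 = 0.921

0.921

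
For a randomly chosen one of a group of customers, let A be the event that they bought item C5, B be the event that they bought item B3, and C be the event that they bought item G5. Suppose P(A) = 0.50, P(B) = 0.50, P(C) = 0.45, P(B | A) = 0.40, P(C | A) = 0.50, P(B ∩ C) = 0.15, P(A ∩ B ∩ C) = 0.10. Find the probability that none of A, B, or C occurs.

0.05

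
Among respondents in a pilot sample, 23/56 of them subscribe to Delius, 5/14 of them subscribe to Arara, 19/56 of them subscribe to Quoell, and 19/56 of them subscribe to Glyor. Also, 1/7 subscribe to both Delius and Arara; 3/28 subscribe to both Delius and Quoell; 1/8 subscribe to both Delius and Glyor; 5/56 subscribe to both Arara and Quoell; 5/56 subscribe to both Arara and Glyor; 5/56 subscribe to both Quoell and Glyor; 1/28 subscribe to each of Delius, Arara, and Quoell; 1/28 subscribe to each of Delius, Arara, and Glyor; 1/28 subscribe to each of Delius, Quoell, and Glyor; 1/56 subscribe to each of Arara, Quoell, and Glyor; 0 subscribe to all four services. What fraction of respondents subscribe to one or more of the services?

13/14

By inclusion–exclusion:
P(≥1) = 23/56 + 5/14 + 19/56 + 19/56 − 1/7 − 3/28 − 1/8 − 5/56 − 5/56 − 5/56 + 1/28 + 1/28 + 1/28 + 1/56 − 0 = 13/14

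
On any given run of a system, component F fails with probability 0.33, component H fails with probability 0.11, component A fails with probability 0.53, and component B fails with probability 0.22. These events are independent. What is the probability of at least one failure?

0.78139642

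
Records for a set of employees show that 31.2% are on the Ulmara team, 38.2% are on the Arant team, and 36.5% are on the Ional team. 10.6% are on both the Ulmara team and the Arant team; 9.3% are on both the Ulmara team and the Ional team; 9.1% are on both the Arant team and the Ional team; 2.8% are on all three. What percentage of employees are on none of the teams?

20.3%

P(≥1) = 31.2 + 38.2 + 36.5 − 10.6 − 9.3 − 9.1 + 2.8 = 79.7%
P(none) = 100% − 79.7% = 20.3%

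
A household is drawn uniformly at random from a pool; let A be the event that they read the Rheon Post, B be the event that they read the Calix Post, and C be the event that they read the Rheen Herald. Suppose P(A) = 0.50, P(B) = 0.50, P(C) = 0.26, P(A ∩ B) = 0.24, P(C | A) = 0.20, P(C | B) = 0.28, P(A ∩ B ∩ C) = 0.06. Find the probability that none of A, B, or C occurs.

0.16

P(A ∩ C) = P(A)·P(C|A) = 0.50 × 0.20 = 0.10
P(B ∩ C) = P(B)·P(C|B) = 0.50 × 0.28 = 0.14
By inclusion-exclusion,
P(A ∪ B ∪ C) = 0.50 + 0.50 + 0.26 − 0.24 − 0.10 − 0.14 + 0.06 = 0.84
P(none) = 1 − 0.84 = 0.16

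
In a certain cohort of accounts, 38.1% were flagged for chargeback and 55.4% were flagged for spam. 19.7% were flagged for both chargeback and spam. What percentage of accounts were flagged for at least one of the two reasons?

73.8%

P(at least one) = 38.1 + 55.4 − 19.7 = 73.8%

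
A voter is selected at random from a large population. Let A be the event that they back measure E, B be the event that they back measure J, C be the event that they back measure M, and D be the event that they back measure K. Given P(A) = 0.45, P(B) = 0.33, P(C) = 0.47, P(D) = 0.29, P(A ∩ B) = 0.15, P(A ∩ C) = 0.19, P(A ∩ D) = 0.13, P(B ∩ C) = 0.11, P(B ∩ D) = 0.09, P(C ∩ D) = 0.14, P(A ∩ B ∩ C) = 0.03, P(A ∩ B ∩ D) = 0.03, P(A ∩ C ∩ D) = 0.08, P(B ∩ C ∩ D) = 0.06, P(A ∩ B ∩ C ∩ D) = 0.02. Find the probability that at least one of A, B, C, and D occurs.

0.91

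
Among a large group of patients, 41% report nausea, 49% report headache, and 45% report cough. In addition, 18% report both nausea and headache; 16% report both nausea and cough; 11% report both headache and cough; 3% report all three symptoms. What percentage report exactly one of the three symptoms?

54%

Using the inclusion–exclusion count for exactly one event:
P(exactly one) = 41 + 49 + 45 − 2·18 − 2·16 − 2·11 + 3·3 = 54%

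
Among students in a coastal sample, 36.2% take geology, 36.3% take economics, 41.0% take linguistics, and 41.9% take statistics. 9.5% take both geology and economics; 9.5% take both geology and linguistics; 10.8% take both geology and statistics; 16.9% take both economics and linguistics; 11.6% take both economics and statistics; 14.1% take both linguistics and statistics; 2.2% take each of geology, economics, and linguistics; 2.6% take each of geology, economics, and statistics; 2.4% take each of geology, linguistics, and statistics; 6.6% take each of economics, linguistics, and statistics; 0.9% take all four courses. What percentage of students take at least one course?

By inclusion–exclusion:
P(at least one) = 36.2 + 36.3 + 41.0 + 41.9 − 9.5 − 9.5 − 10.8 − 16.9 − 11.6 − 14.1 + 2.2 + 2.6 + 2.4 + 6.6 − 0.9 = 95.9%

95.9%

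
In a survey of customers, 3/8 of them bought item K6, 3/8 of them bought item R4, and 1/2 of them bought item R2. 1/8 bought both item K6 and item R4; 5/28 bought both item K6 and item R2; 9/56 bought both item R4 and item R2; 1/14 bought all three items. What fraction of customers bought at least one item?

6/7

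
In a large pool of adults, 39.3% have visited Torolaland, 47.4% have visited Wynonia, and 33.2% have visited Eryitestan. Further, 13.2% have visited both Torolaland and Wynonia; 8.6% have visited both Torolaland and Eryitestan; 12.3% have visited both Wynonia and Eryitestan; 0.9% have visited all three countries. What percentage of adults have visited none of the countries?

13.3%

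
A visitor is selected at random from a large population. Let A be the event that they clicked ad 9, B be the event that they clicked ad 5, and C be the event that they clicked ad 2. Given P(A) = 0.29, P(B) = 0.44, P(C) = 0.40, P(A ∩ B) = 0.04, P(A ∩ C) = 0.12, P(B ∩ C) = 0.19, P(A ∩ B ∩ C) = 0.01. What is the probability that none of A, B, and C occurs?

P(A ∪ B ∪ C) = 0.29 + 0.44 + 0.40 − 0.04 − 0.12 − 0.19 + 0.01 = 0.79
P(none) = 1 − 0.79 = 0.21

0.21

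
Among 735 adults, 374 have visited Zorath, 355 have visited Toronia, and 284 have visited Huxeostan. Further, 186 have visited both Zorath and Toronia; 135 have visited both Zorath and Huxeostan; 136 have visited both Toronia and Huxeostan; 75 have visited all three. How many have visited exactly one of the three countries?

324

By inclusion–exclusion (exactly-one form):
N(exactly one) = 374 + 355 + 284 − 2·186 − 2·135 − 2·136 + 3·75 = 324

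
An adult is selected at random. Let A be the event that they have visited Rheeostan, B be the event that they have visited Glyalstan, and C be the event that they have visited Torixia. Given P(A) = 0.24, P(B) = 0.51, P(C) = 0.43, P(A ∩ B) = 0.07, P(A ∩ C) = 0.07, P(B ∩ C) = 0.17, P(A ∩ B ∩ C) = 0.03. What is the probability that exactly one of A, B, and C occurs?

0.65

By inclusion–exclusion (exactly-one form):
P(exactly one) = 0.24 + 0.51 + 0.43 − 2·0.07 − 2·0.07 − 2·0.17 + 3·0.03 = 0.65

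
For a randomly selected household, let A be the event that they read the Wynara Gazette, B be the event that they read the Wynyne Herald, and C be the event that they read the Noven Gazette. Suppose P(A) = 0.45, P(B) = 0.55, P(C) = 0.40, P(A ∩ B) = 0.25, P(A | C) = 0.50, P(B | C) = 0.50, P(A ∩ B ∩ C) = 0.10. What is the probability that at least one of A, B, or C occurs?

P(A ∩ C) = P(C)·P(A|C) = 0.40 × 0.50 = 0.20
P(B ∩ C) = P(C)·P(B|C) = 0.40 × 0.50 = 0.20
Inclusion–exclusion gives
P(A ∪ B ∪ C) = 0.45 + 0.55 + 0.40 − 0.25 − 0.20 − 0.20 + 0.10 = 0.85

0.85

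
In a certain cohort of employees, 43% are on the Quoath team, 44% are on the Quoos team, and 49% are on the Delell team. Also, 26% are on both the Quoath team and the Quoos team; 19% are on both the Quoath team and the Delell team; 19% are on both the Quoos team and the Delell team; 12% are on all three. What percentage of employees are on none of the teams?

By inclusion–exclusion:
P(at least one) = 43 + 44 + 49 − 26 − 19 − 19 + 12 = 84%
P(none) = 100% − 84% = 16%

16%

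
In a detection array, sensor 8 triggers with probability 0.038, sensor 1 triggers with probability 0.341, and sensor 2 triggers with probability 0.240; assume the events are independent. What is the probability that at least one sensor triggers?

P(none) = (1 − 0.038) × (1 − 0.341) × (1 − 0.240) = 0.962 × 0.659 × 0.760 = 0.48180808
P(at least one) = 1 − 0.48180808 = 0.51819192

0.51819192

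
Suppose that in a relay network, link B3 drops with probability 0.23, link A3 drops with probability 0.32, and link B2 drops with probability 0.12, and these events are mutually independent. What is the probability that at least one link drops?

0.539232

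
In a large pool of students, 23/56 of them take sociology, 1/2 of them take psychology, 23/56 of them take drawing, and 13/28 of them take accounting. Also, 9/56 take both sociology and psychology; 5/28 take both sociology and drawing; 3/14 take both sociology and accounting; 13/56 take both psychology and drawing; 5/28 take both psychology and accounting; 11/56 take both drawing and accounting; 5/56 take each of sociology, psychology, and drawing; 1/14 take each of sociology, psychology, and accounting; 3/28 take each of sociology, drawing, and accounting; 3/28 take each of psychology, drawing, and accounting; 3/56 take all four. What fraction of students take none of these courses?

3/56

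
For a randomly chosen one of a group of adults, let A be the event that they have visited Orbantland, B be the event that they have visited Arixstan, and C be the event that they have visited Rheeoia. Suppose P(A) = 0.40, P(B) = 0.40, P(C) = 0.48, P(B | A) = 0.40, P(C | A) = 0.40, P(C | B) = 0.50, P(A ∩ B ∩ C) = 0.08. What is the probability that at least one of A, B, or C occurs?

P(A ∩ B) = P(A)·P(B|A) = 0.40 × 0.40 = 0.16
P(A ∩ C) = P(A)·P(C|A) = 0.40 × 0.40 = 0.16
P(B ∩ C) = P(B)·P(C|B) = 0.40 × 0.50 = 0.20
P(A ∪ B ∪ C) = 0.40 + 0.40 + 0.48 − 0.16 − 0.16 − 0.20 + 0.08 = 0.84

0.84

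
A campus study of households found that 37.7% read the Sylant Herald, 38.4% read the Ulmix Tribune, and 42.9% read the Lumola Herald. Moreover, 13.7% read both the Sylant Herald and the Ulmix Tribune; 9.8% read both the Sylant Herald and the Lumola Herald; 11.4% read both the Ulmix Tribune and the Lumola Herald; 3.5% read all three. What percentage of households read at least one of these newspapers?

87.6%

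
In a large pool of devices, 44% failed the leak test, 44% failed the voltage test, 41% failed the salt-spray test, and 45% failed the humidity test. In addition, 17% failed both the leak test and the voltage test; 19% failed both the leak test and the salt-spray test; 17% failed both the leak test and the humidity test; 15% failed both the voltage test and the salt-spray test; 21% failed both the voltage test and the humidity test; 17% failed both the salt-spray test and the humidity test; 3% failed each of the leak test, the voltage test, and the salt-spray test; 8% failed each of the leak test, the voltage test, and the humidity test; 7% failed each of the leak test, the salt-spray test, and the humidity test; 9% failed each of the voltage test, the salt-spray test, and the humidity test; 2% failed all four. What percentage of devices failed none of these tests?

7%

Inclusion–exclusion gives
P(union) = 44 + 44 + 41 + 45 − 17 − 19 − 17 − 15 − 21 − 17 + 3 + 8 + 7 + 9 − 2 = 93%
P(none) = 100% − 93% = 7%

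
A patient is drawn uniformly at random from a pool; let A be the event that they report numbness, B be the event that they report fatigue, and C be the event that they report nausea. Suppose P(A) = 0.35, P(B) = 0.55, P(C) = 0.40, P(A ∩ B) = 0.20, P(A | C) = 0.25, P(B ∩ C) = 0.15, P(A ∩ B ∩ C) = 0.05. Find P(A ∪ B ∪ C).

0.90

P(A ∩ C) = P(C)·P(A|C) = 0.40 × 0.25 = 0.10
P(A ∪ B ∪ C) = 0.35 + 0.55 + 0.40 − 0.20 − 0.10 − 0.15 + 0.05 = 0.90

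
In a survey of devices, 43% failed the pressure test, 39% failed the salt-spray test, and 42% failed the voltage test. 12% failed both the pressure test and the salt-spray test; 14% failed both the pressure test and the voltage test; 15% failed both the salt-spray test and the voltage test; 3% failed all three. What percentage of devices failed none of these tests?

14%

Using inclusion–exclusion:
P(union) = 43 + 39 + 42 − 12 − 14 − 15 + 3 = 86%
P(none) = 100% − 86% = 14%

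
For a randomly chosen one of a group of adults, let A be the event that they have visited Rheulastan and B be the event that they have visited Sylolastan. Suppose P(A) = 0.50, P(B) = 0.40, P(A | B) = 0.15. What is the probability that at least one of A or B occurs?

0.84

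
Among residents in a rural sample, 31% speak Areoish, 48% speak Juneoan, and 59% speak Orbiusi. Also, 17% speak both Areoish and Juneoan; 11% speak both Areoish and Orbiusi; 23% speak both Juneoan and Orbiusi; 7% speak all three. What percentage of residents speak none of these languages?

6%

Apply inclusion-exclusion:
P(union) = 31 + 48 + 59 − 17 − 11 − 23 + 7 = 94%
P(none) = 100% − 94% = 6%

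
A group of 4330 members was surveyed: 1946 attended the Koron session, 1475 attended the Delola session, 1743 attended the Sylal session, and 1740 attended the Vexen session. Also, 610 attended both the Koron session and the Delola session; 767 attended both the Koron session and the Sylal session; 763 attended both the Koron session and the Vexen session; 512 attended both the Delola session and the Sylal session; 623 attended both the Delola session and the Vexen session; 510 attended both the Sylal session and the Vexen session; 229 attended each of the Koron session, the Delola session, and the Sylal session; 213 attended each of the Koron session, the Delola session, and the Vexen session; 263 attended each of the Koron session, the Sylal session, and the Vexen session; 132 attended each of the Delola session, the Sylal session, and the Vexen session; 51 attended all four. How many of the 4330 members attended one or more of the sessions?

3905

By inclusion-exclusion,
|at least one| = 1946 + 1475 + 1743 + 1740 − 610 − 767 − 763 − 512 − 623 − 510 + 229 + 213 + 263 + 132 − 51 = 3905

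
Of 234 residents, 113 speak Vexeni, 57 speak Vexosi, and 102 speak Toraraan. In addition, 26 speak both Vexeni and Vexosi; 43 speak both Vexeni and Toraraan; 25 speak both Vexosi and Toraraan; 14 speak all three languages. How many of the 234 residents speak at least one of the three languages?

192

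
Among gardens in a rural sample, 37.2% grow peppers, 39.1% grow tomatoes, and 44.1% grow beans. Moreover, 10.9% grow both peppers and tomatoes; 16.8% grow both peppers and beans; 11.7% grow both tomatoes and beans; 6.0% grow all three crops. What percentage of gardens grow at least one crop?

P(at least one) = 37.2 + 39.1 + 44.1 − 10.9 − 16.8 − 11.7 + 6.0 = 87.0%

87.0%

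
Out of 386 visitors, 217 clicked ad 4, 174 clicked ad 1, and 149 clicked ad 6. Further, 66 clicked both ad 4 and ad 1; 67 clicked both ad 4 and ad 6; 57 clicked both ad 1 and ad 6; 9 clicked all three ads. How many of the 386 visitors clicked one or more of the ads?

N(≥1) = 217 + 174 + 149 − 66 − 67 − 57 + 9 = 359

359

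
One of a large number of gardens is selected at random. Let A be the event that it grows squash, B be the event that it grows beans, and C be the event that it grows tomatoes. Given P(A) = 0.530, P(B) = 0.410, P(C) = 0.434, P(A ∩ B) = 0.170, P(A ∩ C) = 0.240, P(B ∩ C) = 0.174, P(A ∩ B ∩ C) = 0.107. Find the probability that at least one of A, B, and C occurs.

0.897

P(A ∪ B ∪ C) = 0.530 + 0.410 + 0.434 − 0.170 − 0.240 − 0.174 + 0.107 = 0.897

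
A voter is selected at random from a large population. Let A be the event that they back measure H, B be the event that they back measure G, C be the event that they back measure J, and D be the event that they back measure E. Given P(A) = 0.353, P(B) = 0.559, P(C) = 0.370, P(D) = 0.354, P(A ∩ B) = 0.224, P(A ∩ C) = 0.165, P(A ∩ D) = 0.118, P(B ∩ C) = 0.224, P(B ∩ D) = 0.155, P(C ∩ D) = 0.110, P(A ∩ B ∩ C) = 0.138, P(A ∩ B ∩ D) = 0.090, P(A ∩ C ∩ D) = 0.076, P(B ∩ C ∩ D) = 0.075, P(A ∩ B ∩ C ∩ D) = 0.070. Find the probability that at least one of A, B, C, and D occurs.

0.949

P(A ∪ B ∪ C ∪ D) = 0.353 + 0.559 + 0.370 + 0.354 − 0.224 − 0.165 − 0.118 − 0.224 − 0.155 − 0.110 + 0.138 + 0.090 + 0.076 + 0.075 − 0.070 = 0.949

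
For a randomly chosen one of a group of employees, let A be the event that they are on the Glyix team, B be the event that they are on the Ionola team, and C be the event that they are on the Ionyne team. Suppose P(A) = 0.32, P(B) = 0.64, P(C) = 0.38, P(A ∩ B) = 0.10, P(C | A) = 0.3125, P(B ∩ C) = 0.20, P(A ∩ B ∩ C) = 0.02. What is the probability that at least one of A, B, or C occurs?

P(A ∩ C) = P(A)·P(C|A) = 0.32 × 0.3125 = 0.10
P(A ∪ B ∪ C) = 0.32 + 0.64 + 0.38 − 0.10 − 0.10 − 0.20 + 0.02 = 0.96

0.96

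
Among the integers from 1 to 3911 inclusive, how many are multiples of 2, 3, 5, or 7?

3017

⌊3911/2⌋ + ⌊3911/3⌋ + ⌊3911/5⌋ + ⌊3911/7⌋ − ⌊3911/6⌋ − ⌊3911/10⌋ − ⌊3911/14⌋ − ⌊3911/15⌋ − ⌊3911/21⌋ − ⌊3911/35⌋ + ⌊3911/30⌋ + ⌊3911/42⌋ + ⌊3911/70⌋ + ⌊3911/105⌋ − ⌊3911/210⌋ = 1955 + 1303 + 782 + 558 − 651 − 391 − 279 − 260 − 186 − 111 + 130 + 93 + 55 + 37 − 18 = 3017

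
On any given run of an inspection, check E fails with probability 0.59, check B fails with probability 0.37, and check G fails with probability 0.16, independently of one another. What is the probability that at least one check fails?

P(none) = (1 − 0.59) × (1 − 0.37) × (1 − 0.16) = 0.41 × 0.63 × 0.84 = 0.216972
P(at least one) = 1 − 0.216972 = 0.783028

0.783028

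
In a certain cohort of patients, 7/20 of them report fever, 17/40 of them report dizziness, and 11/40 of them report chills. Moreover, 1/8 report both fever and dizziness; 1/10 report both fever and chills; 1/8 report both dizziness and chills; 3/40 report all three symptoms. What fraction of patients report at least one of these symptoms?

By inclusion-exclusion,
P(≥1) = 7/20 + 17/40 + 11/40 − 1/8 − 1/10 − 1/8 + 3/40 = 31/40

31/40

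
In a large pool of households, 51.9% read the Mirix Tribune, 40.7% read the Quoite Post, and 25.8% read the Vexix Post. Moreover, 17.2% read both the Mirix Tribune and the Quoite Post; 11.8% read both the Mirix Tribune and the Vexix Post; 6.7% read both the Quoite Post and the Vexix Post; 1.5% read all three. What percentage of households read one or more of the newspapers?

Using inclusion–exclusion:
P(at least one) = 51.9 + 40.7 + 25.8 − 17.2 − 11.8 − 6.7 + 1.5 = 84.2%

84.2%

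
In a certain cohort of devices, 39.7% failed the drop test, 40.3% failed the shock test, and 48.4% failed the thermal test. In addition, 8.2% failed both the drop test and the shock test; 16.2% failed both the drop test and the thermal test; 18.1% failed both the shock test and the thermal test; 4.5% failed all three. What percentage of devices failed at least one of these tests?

By inclusion–exclusion:
P(≥1) = 39.7 + 40.3 + 48.4 − 8.2 − 16.2 − 18.1 + 4.5 = 90.4%

90.4%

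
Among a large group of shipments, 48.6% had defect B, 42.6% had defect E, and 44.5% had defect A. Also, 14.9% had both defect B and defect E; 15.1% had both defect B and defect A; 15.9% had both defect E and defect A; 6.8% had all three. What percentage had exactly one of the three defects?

64.3%

Using the inclusion–exclusion count for exactly one event:
P(exactly one) = 48.6 + 42.6 + 44.5 − 2·14.9 − 2·15.1 − 2·15.9 + 3·6.8 = 64.3%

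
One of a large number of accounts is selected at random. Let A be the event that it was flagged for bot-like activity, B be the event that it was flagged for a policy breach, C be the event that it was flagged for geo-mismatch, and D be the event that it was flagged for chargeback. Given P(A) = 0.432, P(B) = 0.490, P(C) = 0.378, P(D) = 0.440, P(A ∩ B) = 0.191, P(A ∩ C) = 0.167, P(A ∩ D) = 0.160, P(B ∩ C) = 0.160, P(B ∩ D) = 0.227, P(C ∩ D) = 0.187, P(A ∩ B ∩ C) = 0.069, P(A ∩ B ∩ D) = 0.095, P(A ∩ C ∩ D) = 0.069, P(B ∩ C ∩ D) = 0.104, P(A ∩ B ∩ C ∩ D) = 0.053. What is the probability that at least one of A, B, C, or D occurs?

P(A ∪ B ∪ C ∪ D) = 0.432 + 0.490 + 0.378 + 0.440 − 0.191 − 0.167 − 0.160 − 0.160 − 0.227 − 0.187 + 0.069 + 0.095 + 0.069 + 0.104 − 0.053 = 0.932

0.932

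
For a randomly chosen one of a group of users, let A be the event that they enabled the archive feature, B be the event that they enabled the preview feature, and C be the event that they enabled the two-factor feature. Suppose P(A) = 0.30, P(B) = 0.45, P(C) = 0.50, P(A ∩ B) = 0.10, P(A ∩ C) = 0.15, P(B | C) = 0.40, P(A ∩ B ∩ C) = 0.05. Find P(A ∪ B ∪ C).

0.85

P(B ∩ C) = P(C)·P(B|C) = 0.50 × 0.40 = 0.20
P(A ∪ B ∪ C) = 0.30 + 0.45 + 0.50 − 0.10 − 0.15 − 0.20 + 0.05 = 0.85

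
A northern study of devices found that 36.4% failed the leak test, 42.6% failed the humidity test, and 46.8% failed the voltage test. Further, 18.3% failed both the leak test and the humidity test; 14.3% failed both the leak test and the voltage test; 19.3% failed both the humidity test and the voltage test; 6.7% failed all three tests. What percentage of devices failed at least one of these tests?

P(union) = 36.4 + 42.6 + 46.8 − 18.3 − 14.3 − 19.3 + 6.7 = 80.6%

80.6%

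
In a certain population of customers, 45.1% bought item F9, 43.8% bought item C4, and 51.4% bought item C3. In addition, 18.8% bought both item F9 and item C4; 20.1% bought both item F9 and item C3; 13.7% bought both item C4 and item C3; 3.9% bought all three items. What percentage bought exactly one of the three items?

46.8%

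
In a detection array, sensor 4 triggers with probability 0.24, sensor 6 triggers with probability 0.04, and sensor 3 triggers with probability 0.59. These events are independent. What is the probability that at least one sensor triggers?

0.700864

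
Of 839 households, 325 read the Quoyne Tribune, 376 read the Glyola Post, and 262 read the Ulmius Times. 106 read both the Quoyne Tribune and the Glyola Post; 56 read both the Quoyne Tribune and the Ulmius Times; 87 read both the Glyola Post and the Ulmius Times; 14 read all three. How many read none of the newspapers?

111

N(≥1) = 325 + 376 + 262 − 106 − 56 − 87 + 14 = 728
None: 839 − 728 = 111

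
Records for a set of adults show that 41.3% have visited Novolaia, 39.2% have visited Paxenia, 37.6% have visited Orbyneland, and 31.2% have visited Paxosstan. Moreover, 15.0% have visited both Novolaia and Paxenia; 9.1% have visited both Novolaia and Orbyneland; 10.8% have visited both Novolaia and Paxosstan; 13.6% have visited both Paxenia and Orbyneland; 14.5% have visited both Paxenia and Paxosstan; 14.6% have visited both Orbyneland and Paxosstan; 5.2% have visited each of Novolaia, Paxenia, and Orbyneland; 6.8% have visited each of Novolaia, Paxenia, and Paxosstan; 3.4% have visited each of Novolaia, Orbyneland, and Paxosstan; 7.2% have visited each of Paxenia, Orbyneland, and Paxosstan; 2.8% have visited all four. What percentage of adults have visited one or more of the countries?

By inclusion-exclusion,
P(union) = 41.3 + 39.2 + 37.6 + 31.2 − 15.0 − 9.1 − 10.8 − 13.6 − 14.5 − 14.6 + 5.2 + 6.8 + 3.4 + 7.2 − 2.8 = 91.5%

91.5%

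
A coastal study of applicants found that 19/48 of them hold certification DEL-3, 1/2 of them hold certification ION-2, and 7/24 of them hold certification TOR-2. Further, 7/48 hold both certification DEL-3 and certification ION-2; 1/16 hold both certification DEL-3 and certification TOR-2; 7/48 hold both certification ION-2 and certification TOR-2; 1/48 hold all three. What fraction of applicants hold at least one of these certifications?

By inclusion–exclusion:
P(union) = 19/48 + 1/2 + 7/24 − 7/48 − 1/16 − 7/48 + 1/48 = 41/48

41/48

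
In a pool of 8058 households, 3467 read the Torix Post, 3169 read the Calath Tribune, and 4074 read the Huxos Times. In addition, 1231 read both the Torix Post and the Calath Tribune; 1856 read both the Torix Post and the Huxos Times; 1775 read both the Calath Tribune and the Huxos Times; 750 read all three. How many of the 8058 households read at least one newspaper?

|at least one| = 3467 + 3169 + 4074 − 1231 − 1856 − 1775 + 750 = 6598

6598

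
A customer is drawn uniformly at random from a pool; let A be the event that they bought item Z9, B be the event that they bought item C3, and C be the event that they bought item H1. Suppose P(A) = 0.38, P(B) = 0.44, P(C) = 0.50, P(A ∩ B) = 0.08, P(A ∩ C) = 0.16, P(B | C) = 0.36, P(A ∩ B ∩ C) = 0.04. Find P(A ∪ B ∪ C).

0.94

P(B ∩ C) = P(C)·P(B|C) = 0.50 × 0.36 = 0.18
By inclusion–exclusion:
P(A ∪ B ∪ C) = 0.38 + 0.44 + 0.50 − 0.08 − 0.16 − 0.18 + 0.04 = 0.94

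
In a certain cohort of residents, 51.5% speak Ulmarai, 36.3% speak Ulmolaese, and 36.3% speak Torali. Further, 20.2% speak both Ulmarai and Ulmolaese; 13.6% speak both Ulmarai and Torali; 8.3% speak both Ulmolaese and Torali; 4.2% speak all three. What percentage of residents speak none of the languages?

P(at least one) = 51.5 + 36.3 + 36.3 − 20.2 − 13.6 − 8.3 + 4.2 = 86.2%
P(none) = 100% − 86.2% = 13.8%

13.8%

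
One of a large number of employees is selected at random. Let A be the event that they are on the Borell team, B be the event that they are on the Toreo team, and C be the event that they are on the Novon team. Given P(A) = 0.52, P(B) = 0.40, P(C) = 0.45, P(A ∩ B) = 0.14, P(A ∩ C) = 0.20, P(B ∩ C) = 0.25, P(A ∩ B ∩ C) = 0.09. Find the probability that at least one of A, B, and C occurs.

0.87

P(A ∪ B ∪ C) = 0.52 + 0.40 + 0.45 − 0.14 − 0.20 − 0.25 + 0.09 = 0.87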